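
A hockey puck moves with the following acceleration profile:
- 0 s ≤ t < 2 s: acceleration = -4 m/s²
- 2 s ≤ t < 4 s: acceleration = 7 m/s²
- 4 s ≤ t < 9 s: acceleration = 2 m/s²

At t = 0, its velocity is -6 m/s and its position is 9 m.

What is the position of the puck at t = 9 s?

0 m

On each constant-a segment, Δv = aΔt and Δx = v₀Δt + ½aΔt²; chain segment to segment.
0–2 s: v starts -6 m/s; Δx = -6·2 + ½·-4·2² = -20 m; v ends -14 m/s.
2–4 s: v starts -14 m/s; Δx = -14·2 + ½·7·2² = -14 m; v ends 0 m/s.
4–9 s: v starts 0 m/s; Δx = 0·5 + ½·2·5² = 25 m; v ends 10 m/s.
x(9) = 9 + Σ Δx = 0 m.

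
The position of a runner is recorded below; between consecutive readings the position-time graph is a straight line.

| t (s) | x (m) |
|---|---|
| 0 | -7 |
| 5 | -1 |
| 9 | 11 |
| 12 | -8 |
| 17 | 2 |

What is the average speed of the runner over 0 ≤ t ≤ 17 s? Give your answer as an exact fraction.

Average speed = (total path length)/(elapsed time); on a piecewise-linear x-t graph the path length is Σ|Δx|.
0–5 s: |Δx| = |-1 − -7| = 6 m
5–9 s: |Δx| = |11 − -1| = 12 m
9–12 s: |Δx| = |-8 − 11| = 19 m
12–17 s: |Δx| = |2 − -8| = 10 m
Total path = 47 m; average speed = 47/17 = 47/17 m/s.

47/17 m/s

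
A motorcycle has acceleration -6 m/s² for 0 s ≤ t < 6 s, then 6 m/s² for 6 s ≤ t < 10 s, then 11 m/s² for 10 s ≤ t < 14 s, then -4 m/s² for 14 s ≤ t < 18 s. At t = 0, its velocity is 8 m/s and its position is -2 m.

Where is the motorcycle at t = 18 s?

74 m

On each constant-a segment, Δv = aΔt and Δx = v₀Δt + ½aΔt²; chain segment to segment.
0–6 s: v starts 8 m/s; Δx = 8·6 + ½·-6·6² = -60 m; v ends -28 m/s.
6–10 s: v starts -28 m/s; Δx = -28·4 + ½·6·4² = -64 m; v ends -4 m/s.
10–14 s: v starts -4 m/s; Δx = -4·4 + ½·11·4² = 72 m; v ends 40 m/s.
14–18 s: v starts 40 m/s; Δx = 40·4 + ½·-4·4² = 128 m; v ends 24 m/s.
x(18) = -2 + Σ Δx = 74 m.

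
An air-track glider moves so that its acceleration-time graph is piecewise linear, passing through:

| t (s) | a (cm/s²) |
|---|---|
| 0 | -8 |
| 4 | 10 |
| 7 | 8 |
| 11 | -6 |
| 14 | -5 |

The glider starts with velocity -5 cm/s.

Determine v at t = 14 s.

Δv equals the area under the a-t graph; then v = v₀ + Δv.
0–4 s: ½(-8 + 10)(4) = 4 cm/s
4–7 s: ½(10 + 8)(3) = 27 cm/s
7–11 s: ½(8 + -6)(4) = 4 cm/s
11–14 s: ½(-6 + -5)(3) = -16.5 cm/s
Δv = 18.5 cm/s, so v(14) = -5 + (18.5) = 13.5 cm/s.

13.5 cm/s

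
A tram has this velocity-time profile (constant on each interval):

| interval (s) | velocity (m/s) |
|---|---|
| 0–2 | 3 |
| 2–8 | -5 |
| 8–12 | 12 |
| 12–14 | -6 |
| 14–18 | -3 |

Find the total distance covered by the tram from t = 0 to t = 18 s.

108 m

Distance (not displacement) is the total path length: add the absolute areas under v-t.
0–2 s: |3| × 2 = 6 m
2–8 s: |-5| × 6 = 30 m
8–12 s: |12| × 4 = 48 m
12–14 s: |-6| × 2 = 12 m
14–18 s: |-3| × 4 = 12 m
Total distance = 108 m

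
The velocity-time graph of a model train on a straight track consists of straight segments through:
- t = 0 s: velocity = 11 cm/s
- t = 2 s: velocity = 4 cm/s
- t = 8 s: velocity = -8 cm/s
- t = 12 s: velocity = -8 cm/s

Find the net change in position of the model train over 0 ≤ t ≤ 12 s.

-29 cm

Displacement is the signed area under the v-t curve.
0–2 s: ½(11 + 4)(2) = 15 cm
2–8 s: ½(4 + -8)(6) = -12 cm
8–12 s: -8 × 4 = -32 cm
Net displacement = -29 cm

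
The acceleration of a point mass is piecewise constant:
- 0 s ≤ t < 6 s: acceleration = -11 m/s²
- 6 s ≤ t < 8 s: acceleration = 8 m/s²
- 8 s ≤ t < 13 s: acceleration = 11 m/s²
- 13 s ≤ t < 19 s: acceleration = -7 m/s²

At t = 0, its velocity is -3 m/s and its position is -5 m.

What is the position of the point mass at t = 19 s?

On each constant-a segment, Δv = aΔt and Δx = v₀Δt + ½aΔt²; chain segment to segment.
0–6 s: v starts -3 m/s; Δx = -3·6 + ½·-11·6² = -216 m; v ends -69 m/s.
6–8 s: v starts -69 m/s; Δx = -69·2 + ½·8·2² = -122 m; v ends -53 m/s.
8–13 s: v starts -53 m/s; Δx = -53·5 + ½·11·5² = -127.5 m; v ends 2 m/s.
13–19 s: v starts 2 m/s; Δx = 2·6 + ½·-7·6² = -114 m; v ends -40 m/s.
x(19) = -5 + Σ Δx = -584.5 m.

-584.5 m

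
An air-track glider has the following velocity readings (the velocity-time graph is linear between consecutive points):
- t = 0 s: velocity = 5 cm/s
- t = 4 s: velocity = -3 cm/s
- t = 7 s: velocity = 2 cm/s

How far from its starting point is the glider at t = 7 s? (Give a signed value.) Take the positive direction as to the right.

Displacement is the signed area under the v-t curve.
0–4 s: ½(5 + -3)(4) = 4 cm
4–7 s: ½(-3 + 2)(3) = -1.5 cm
Net displacement = 2.5 cm

2.5 cm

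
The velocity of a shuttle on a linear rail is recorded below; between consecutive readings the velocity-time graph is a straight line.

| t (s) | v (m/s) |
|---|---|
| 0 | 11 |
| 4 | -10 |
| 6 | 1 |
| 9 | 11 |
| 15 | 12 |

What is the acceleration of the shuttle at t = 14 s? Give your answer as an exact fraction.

1/6 m/s²

Acceleration is the slope of the v-t graph on 9–15 s: (12 − 11)/(15 − 9) = 1/6 m/s².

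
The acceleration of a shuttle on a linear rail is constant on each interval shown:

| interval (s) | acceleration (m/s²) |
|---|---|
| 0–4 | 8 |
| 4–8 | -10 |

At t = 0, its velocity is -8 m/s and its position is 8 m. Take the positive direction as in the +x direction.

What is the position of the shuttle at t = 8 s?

On each constant-a segment, Δv = aΔt and Δx = v₀Δt + ½aΔt²; chain segment to segment.
0–4 s: v starts -8 m/s; Δx = -8·4 + ½·8·4² = 32 m; v ends 24 m/s.
4–8 s: v starts 24 m/s; Δx = 24·4 + ½·-10·4² = 16 m; v ends -16 m/s.
x(8) = 8 + Σ Δx = 56 m.

56 m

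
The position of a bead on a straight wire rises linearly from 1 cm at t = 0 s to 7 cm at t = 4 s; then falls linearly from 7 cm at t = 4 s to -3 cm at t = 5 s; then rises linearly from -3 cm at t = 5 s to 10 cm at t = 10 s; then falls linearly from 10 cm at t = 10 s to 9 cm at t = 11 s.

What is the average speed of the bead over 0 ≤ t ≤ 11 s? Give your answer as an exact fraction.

Average speed = (total path length)/(elapsed time); on a piecewise-linear x-t graph the path length is Σ|Δx|.
0–4 s: |Δx| = |7 − 1| = 6 cm
4–5 s: |Δx| = |-3 − 7| = 10 cm
5–10 s: |Δx| = |10 − -3| = 13 cm
10–11 s: |Δx| = |9 − 10| = 1 cm
Total path = 30 cm; average speed = 30/11 = 30/11 cm/s.

30/11 cm/s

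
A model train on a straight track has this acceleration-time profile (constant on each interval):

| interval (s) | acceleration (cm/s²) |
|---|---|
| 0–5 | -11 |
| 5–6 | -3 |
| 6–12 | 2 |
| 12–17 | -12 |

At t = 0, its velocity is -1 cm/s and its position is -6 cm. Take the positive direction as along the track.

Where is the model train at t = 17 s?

On each constant-a segment, Δv = aΔt and Δx = v₀Δt + ½aΔt²; chain segment to segment.
0–5 s: v starts -1 cm/s; Δx = -1·5 + ½·-11·5² = -142.5 cm; v ends -56 cm/s.
5–6 s: v starts -56 cm/s; Δx = -56·1 + ½·-3·1² = -57.5 cm; v ends -59 cm/s.
6–12 s: v starts -59 cm/s; Δx = -59·6 + ½·2·6² = -318 cm; v ends -47 cm/s.
12–17 s: v starts -47 cm/s; Δx = -47·5 + ½·-12·5² = -385 cm; v ends -107 cm/s.
x(17) = -6 + Σ Δx = -909 cm.

-909 cm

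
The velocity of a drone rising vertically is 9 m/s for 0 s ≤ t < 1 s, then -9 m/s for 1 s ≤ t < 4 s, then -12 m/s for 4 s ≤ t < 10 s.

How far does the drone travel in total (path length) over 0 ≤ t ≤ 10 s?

108 m

Total distance travelled is ∫|v| dt — sum the magnitudes of each area piece.
0–1 s: |9| × 1 = 9 m
1–4 s: |-9| × 3 = 27 m
4–10 s: |-12| × 6 = 72 m
Total distance = 108 m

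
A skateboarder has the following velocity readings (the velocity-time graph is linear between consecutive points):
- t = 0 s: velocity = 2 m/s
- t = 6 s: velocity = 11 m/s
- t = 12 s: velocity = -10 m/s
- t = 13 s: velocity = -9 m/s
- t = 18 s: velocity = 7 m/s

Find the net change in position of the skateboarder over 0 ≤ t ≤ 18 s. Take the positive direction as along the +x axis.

27.5 m

Displacement is the signed area under the v-t curve.
0–6 s: ½(2 + 11)(6) = 39 m
6–12 s: ½(11 + -10)(6) = 3 m
12–13 s: ½(-10 + -9)(1) = -9.5 m
13–18 s: ½(-9 + 7)(5) = -5 m
Net displacement = 27.5 m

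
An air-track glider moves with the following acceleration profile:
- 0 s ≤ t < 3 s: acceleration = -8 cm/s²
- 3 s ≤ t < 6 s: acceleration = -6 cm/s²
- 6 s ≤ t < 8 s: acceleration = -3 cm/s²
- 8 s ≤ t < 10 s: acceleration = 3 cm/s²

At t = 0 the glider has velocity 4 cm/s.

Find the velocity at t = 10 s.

Δv equals the area under the a-t graph; then v = v₀ + Δv.
0–3 s: -8 × 3 = -24 cm/s
3–6 s: -6 × 3 = -18 cm/s
6–8 s: -3 × 2 = -6 cm/s
8–10 s: 3 × 2 = 6 cm/s
Δv = -42 cm/s, so v(10) = 4 + (-42) = -38 cm/s.

-38 cm/s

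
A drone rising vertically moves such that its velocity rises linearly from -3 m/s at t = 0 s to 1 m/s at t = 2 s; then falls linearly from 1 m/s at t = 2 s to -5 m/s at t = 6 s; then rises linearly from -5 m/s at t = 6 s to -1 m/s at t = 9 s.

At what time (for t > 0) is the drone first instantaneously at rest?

v changes sign on 0–2 s (from -3 to 1); the graph is linear there, so v = 0 at t = 0 + (3)·(2 − 0)/(1 − -3) = 1.5 s.

t = 1.5 s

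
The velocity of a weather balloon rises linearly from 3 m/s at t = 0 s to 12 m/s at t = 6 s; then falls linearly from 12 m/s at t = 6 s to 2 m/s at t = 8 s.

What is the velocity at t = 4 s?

9 m/s

On 0–6 s the graph is linear from 3 to 12 m/s: v(4) = 3 + (12 − 3)·(4 − 0)/(6 − 0) = 9 m/s.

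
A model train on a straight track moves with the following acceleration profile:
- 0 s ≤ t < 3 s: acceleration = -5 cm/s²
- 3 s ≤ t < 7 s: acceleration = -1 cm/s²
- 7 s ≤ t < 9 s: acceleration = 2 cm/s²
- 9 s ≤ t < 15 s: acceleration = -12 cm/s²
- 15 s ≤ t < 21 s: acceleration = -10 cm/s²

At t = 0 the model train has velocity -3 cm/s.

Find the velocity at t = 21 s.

Δv equals the area under the a-t graph; then v = v₀ + Δv.
0–3 s: -5 × 3 = -15 cm/s
3–7 s: -1 × 4 = -4 cm/s
7–9 s: 2 × 2 = 4 cm/s
9–15 s: -12 × 6 = -72 cm/s
15–21 s: -10 × 6 = -60 cm/s
Δv = -147 cm/s, so v(21) = -3 + (-147) = -150 cm/s.

-150 cm/s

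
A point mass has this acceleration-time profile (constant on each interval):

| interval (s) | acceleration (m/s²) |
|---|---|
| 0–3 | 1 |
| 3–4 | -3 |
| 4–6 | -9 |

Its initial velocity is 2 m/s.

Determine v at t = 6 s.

Δv equals the area under the a-t graph; then v = v₀ + Δv.
0–3 s: 1 × 3 = 3 m/s
3–4 s: -3 × 1 = -3 m/s
4–6 s: -9 × 2 = -18 m/s
Δv = -18 m/s, so v(6) = 2 + (-18) = -16 m/s.

-16 m/s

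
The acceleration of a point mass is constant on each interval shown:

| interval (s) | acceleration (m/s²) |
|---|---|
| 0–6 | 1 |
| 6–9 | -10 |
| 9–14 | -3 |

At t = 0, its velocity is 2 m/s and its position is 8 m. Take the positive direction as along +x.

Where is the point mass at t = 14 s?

On each constant-a segment, Δv = aΔt and Δx = v₀Δt + ½aΔt²; chain segment to segment.
0–6 s: v starts 2 m/s; Δx = 2·6 + ½·1·6² = 30 m; v ends 8 m/s.
6–9 s: v starts 8 m/s; Δx = 8·3 + ½·-10·3² = -21 m; v ends -22 m/s.
9–14 s: v starts -22 m/s; Δx = -22·5 + ½·-3·5² = -147.5 m; v ends -37 m/s.
x(14) = 8 + Σ Δx = -130.5 m.

-130.5 m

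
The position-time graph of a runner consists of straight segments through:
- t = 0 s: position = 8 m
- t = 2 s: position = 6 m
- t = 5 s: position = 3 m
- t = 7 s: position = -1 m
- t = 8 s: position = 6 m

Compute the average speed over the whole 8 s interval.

2 m/s

Average speed = (total path length)/(elapsed time); on a piecewise-linear x-t graph the path length is Σ|Δx|.
0–2 s: |Δx| = |6 − 8| = 2 m
2–5 s: |Δx| = |3 − 6| = 3 m
5–7 s: |Δx| = |-1 − 3| = 4 m
7–8 s: |Δx| = |6 − -1| = 7 m
Total path = 16 m; average speed = 16/8 = 2 m/s.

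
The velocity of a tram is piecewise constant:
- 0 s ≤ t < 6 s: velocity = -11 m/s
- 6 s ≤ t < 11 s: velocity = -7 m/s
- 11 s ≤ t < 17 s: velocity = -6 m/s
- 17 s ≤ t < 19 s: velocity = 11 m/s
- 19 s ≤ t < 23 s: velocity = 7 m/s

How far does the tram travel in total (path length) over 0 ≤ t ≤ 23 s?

Total distance travelled is ∫|v| dt — sum the magnitudes of each area piece.
0–6 s: |-11| × 6 = 66 m
6–11 s: |-7| × 5 = 35 m
11–17 s: |-6| × 6 = 36 m
17–19 s: |11| × 2 = 22 m
19–23 s: |7| × 4 = 28 m
Total distance = 187 m

187 m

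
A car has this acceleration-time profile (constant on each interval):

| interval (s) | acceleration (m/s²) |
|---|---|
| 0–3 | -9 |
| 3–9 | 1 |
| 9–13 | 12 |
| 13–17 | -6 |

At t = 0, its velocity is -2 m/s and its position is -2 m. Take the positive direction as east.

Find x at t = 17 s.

On each constant-a segment, Δv = aΔt and Δx = v₀Δt + ½aΔt²; chain segment to segment.
0–3 s: v starts -2 m/s; Δx = -2·3 + ½·-9·3² = -46.5 m; v ends -29 m/s.
3–9 s: v starts -29 m/s; Δx = -29·6 + ½·1·6² = -156 m; v ends -23 m/s.
9–13 s: v starts -23 m/s; Δx = -23·4 + ½·12·4² = 4 m; v ends 25 m/s.
13–17 s: v starts 25 m/s; Δx = 25·4 + ½·-6·4² = 52 m; v ends 1 m/s.
x(17) = -2 + Σ Δx = -148.5 m.

-148.5 m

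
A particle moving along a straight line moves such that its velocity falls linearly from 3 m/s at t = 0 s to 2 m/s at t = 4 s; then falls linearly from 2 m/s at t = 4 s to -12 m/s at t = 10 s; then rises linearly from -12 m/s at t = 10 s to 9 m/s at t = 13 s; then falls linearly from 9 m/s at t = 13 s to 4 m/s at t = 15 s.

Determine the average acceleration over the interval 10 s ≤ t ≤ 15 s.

Average acceleration = Δv/Δt = (4 − -12)/(15 − 10) = 3.2 m/s².

3.2 m/s²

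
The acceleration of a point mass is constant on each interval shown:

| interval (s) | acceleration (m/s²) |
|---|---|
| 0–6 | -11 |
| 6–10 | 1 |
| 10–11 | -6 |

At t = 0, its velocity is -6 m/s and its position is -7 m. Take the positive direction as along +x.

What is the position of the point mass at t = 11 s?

-592 m

On each constant-a segment, Δv = aΔt and Δx = v₀Δt + ½aΔt²; chain segment to segment.
0–6 s: v starts -6 m/s; Δx = -6·6 + ½·-11·6² = -234 m; v ends -72 m/s.
6–10 s: v starts -72 m/s; Δx = -72·4 + ½·1·4² = -280 m; v ends -68 m/s.
10–11 s: v starts -68 m/s; Δx = -68·1 + ½·-6·1² = -71 m; v ends -74 m/s.
x(11) = -7 + Σ Δx = -592 m.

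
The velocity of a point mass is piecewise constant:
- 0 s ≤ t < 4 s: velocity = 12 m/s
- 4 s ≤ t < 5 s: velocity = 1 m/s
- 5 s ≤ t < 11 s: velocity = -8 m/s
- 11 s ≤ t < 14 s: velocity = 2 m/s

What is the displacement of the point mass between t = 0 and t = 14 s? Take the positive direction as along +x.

7 m

Net displacement equals the area under the velocity-time graph (areas below the axis count negative).
0–4 s: 12 × 4 = 48 m
4–5 s: 1 × 1 = 1 m
5–11 s: -8 × 6 = -48 m
11–14 s: 2 × 3 = 6 m
Net displacement = 7 m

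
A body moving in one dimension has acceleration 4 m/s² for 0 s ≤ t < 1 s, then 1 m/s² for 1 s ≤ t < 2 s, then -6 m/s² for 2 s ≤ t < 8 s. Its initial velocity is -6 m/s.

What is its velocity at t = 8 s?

Δv equals the area under the a-t graph; then v = v₀ + Δv.
0–1 s: 4 × 1 = 4 m/s
1–2 s: 1 × 1 = 1 m/s
2–8 s: -6 × 6 = -36 m/s
Δv = -31 m/s, so v(8) = -6 + (-31) = -37 m/s.

-37 m/s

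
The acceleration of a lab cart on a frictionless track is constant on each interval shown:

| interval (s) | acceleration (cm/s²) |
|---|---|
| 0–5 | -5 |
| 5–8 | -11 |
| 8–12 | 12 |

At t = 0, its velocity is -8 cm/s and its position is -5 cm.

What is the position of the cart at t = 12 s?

-424 cm

On each constant-a segment, Δv = aΔt and Δx = v₀Δt + ½aΔt²; chain segment to segment.
0–5 s: v starts -8 cm/s; Δx = -8·5 + ½·-5·5² = -102.5 cm; v ends -33 cm/s.
5–8 s: v starts -33 cm/s; Δx = -33·3 + ½·-11·3² = -148.5 cm; v ends -66 cm/s.
8–12 s: v starts -66 cm/s; Δx = -66·4 + ½·12·4² = -168 cm; v ends -18 cm/s.
x(12) = -5 + Σ Δx = -424 cm.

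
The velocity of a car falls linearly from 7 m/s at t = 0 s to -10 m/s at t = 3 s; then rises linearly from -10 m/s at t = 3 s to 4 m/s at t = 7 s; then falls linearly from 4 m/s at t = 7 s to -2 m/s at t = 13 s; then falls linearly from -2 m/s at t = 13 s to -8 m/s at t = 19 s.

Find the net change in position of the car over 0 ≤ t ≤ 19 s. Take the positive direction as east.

Displacement is the signed area under the v-t curve.
0–3 s: ½(7 + -10)(3) = -4.5 m
3–7 s: ½(-10 + 4)(4) = -12 m
7–13 s: ½(4 + -2)(6) = 6 m
13–19 s: ½(-2 + -8)(6) = -30 m
Net displacement = -40.5 m

-40.5 m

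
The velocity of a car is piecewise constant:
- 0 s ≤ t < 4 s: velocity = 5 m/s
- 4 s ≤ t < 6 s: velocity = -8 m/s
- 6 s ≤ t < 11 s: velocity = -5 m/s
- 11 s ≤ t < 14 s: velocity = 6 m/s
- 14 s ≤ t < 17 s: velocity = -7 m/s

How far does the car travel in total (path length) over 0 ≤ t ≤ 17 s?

100 m

Distance (not displacement) is the total path length: add the absolute areas under v-t.
0–4 s: |5| × 4 = 20 m
4–6 s: |-8| × 2 = 16 m
6–11 s: |-5| × 5 = 25 m
11–14 s: |6| × 3 = 18 m
14–17 s: |-7| × 3 = 21 m
Total distance = 100 m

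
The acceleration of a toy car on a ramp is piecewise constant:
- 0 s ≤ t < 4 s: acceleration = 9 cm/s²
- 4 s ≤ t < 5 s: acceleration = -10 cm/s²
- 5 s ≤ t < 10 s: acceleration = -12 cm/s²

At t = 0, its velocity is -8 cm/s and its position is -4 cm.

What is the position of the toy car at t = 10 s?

On each constant-a segment, Δv = aΔt and Δx = v₀Δt + ½aΔt²; chain segment to segment.
0–4 s: v starts -8 cm/s; Δx = -8·4 + ½·9·4² = 40 cm; v ends 28 cm/s.
4–5 s: v starts 28 cm/s; Δx = 28·1 + ½·-10·1² = 23 cm; v ends 18 cm/s.
5–10 s: v starts 18 cm/s; Δx = 18·5 + ½·-12·5² = -60 cm; v ends -42 cm/s.
x(10) = -4 + Σ Δx = -1 cm.

-1 cm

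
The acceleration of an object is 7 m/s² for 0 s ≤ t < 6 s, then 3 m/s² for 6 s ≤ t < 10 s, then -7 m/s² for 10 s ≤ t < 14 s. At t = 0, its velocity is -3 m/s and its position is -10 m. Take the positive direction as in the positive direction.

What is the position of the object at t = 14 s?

426 m

On each constant-a segment, Δv = aΔt and Δx = v₀Δt + ½aΔt²; chain segment to segment.
0–6 s: v starts -3 m/s; Δx = -3·6 + ½·7·6² = 108 m; v ends 39 m/s.
6–10 s: v starts 39 m/s; Δx = 39·4 + ½·3·4² = 180 m; v ends 51 m/s.
10–14 s: v starts 51 m/s; Δx = 51·4 + ½·-7·4² = 148 m; v ends 23 m/s.
x(14) = -10 + Σ Δx = 426 m.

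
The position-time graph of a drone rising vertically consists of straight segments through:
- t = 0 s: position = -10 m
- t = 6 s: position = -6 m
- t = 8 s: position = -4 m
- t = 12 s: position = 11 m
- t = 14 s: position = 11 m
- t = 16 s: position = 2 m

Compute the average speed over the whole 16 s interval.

1.875 m/s

Average speed = (total path length)/(elapsed time); on a piecewise-linear x-t graph the path length is Σ|Δx|.
0–6 s: |Δx| = |-6 − -10| = 4 m
6–8 s: |Δx| = |-4 − -6| = 2 m
8–12 s: |Δx| = |11 − -4| = 15 m
12–14 s: |Δx| = |11 − 11| = 0 m
14–16 s: |Δx| = |2 − 11| = 9 m
Total path = 30 m; average speed = 30/16 = 1.875 m/s.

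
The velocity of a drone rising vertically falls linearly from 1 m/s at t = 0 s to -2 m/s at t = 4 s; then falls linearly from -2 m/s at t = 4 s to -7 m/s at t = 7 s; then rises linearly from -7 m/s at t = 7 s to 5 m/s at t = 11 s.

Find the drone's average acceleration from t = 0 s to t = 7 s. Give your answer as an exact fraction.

Average acceleration = Δv/Δt = (-7 − 1)/(7 − 0) = -8/7 m/s².

-8/7 m/s²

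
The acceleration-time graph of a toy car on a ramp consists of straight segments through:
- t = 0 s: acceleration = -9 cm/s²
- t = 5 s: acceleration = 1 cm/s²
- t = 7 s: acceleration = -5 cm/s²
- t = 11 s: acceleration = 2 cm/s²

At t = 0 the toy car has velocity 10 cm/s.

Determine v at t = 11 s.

-20 cm/s

Δv equals the area under the a-t graph; then v = v₀ + Δv.
0–5 s: ½(-9 + 1)(5) = -20 cm/s
5–7 s: ½(1 + -5)(2) = -4 cm/s
7–11 s: ½(-5 + 2)(4) = -6 cm/s
Δv = -30 cm/s, so v(11) = 10 + (-30) = -20 cm/s.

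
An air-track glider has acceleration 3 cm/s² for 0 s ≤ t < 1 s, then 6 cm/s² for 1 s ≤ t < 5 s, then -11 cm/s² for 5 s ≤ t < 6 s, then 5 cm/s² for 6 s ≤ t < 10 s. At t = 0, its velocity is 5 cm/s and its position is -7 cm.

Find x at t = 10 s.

230 cm

On each constant-a segment, Δv = aΔt and Δx = v₀Δt + ½aΔt²; chain segment to segment.
0–1 s: v starts 5 cm/s; Δx = 5·1 + ½·3·1² = 6.5 cm; v ends 8 cm/s.
1–5 s: v starts 8 cm/s; Δx = 8·4 + ½·6·4² = 80 cm; v ends 32 cm/s.
5–6 s: v starts 32 cm/s; Δx = 32·1 + ½·-11·1² = 26.5 cm; v ends 21 cm/s.
6–10 s: v starts 21 cm/s; Δx = 21·4 + ½·5·4² = 124 cm; v ends 41 cm/s.
x(10) = -7 + Σ Δx = 230 cm.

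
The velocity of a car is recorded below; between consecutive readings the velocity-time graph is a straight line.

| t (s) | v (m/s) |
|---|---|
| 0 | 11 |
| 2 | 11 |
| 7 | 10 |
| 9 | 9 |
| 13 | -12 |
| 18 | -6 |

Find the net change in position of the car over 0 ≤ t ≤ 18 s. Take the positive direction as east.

Net displacement equals the area under the velocity-time graph (areas below the axis count negative).
0–2 s: 11 × 2 = 22 m
2–7 s: ½(11 + 10)(5) = 52.5 m
7–9 s: ½(10 + 9)(2) = 19 m
9–13 s: ½(9 + -12)(4) = -6 m
13–18 s: ½(-12 + -6)(5) = -45 m
Net displacement = 42.5 m

42.5 m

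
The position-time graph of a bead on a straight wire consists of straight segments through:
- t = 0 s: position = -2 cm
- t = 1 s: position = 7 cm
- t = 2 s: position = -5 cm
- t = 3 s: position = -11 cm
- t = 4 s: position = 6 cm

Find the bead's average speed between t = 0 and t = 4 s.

11 cm/s

Average speed = (total path length)/(elapsed time); on a piecewise-linear x-t graph the path length is Σ|Δx|.
0–1 s: |Δx| = |7 − -2| = 9 cm
1–2 s: |Δx| = |-5 − 7| = 12 cm
2–3 s: |Δx| = |-11 − -5| = 6 cm
3–4 s: |Δx| = |6 − -11| = 17 cm
Total path = 44 cm; average speed = 44/4 = 11 cm/s.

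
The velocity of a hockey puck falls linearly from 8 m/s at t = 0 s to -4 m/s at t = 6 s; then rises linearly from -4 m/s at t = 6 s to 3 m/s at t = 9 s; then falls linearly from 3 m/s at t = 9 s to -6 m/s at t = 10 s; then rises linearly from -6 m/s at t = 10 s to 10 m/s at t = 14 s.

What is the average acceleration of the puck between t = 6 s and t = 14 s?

1.75 m/s²

Average acceleration = Δv/Δt = (10 − -4)/(14 − 6) = 1.75 m/s².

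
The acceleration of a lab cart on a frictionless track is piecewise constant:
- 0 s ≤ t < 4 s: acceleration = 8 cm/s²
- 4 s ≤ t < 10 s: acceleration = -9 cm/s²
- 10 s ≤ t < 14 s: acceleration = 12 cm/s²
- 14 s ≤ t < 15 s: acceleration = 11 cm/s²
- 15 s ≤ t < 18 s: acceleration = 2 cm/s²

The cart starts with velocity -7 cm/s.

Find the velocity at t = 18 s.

36 cm/s

Δv equals the area under the a-t graph; then v = v₀ + Δv.
0–4 s: 8 × 4 = 32 cm/s
4–10 s: -9 × 6 = -54 cm/s
10–14 s: 12 × 4 = 48 cm/s
14–15 s: 11 × 1 = 11 cm/s
15–18 s: 2 × 3 = 6 cm/s
Δv = 43 cm/s, so v(18) = -7 + (43) = 36 cm/s.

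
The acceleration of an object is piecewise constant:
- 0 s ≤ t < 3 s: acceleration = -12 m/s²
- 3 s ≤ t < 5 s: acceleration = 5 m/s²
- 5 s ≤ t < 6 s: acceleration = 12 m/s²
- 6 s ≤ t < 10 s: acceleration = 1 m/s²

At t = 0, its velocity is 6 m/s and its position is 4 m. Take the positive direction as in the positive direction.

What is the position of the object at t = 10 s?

-120 m

On each constant-a segment, Δv = aΔt and Δx = v₀Δt + ½aΔt²; chain segment to segment.
0–3 s: v starts 6 m/s; Δx = 6·3 + ½·-12·3² = -36 m; v ends -30 m/s.
3–5 s: v starts -30 m/s; Δx = -30·2 + ½·5·2² = -50 m; v ends -20 m/s.
5–6 s: v starts -20 m/s; Δx = -20·1 + ½·12·1² = -14 m; v ends -8 m/s.
6–10 s: v starts -8 m/s; Δx = -8·4 + ½·1·4² = -24 m; v ends -4 m/s.
x(10) = 4 + Σ Δx = -120 m.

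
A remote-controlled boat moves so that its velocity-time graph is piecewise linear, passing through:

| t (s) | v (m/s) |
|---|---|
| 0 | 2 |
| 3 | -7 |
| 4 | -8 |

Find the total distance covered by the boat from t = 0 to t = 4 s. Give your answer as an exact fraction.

Total distance travelled is ∫|v| dt — sum the magnitudes of each area piece.
0–3 s: v = 0 at t = 2/3 s; triangle areas 2/3 + 49/6 = 53/6 m
3–4 s: |½(-7 + -8)(1)| = 7.5 m
Total distance = 49/3 m

49/3 m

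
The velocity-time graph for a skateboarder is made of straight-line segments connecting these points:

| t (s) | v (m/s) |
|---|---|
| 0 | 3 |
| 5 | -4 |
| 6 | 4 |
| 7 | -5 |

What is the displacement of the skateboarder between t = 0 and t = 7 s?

-3 m

Displacement is the signed area under the v-t curve.
0–5 s: ½(3 + -4)(5) = -2.5 m
5–6 s: ½(-4 + 4)(1) = 0 m
6–7 s: ½(4 + -5)(1) = -0.5 m
Net displacement = -3 m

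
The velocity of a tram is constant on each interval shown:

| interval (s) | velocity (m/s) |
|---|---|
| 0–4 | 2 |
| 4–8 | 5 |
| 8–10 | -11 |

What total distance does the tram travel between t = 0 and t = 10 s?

Total distance travelled is ∫|v| dt — sum the magnitudes of each area piece.
0–4 s: |2| × 4 = 8 m
4–8 s: |5| × 4 = 20 m
8–10 s: |-11| × 2 = 22 m
Total distance = 50 m

50 m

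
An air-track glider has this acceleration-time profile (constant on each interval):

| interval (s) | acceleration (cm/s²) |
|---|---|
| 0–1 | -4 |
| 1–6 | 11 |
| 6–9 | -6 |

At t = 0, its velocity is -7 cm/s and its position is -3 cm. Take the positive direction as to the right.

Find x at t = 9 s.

175.5 cm

On each constant-a segment, Δv = aΔt and Δx = v₀Δt + ½aΔt²; chain segment to segment.
0–1 s: v starts -7 cm/s; Δx = -7·1 + ½·-4·1² = -9 cm; v ends -11 cm/s.
1–6 s: v starts -11 cm/s; Δx = -11·5 + ½·11·5² = 82.5 cm; v ends 44 cm/s.
6–9 s: v starts 44 cm/s; Δx = 44·3 + ½·-6·3² = 105 cm; v ends 26 cm/s.
x(9) = -3 + Σ Δx = 175.5 cm.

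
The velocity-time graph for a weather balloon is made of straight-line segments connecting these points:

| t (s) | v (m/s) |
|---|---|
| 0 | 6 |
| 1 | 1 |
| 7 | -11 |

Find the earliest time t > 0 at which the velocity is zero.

v changes sign on 1–7 s (from 1 to -11); the graph is linear there, so v = 0 at t = 1 + (-1)·(7 − 1)/(-11 − 1) = 1.5 s.

t = 1.5 s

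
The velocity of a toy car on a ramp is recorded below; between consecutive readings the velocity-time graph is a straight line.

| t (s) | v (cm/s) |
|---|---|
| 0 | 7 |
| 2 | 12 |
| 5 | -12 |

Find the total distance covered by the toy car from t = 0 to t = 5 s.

37 cm

Total distance travelled is ∫|v| dt — sum the magnitudes of each area piece.
0–2 s: |½(7 + 12)(2)| = 19 cm
2–5 s: v = 0 at t = 3.5 s; triangle areas 9 + 9 = 18 cm
Total distance = 37 cm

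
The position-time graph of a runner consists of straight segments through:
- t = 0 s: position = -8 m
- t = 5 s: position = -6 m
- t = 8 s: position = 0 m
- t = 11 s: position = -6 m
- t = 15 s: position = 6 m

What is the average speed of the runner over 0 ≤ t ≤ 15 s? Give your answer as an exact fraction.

26/15 m/s

Average speed = (total path length)/(elapsed time); on a piecewise-linear x-t graph the path length is Σ|Δx|.
0–5 s: |Δx| = |-6 − -8| = 2 m
5–8 s: |Δx| = |0 − -6| = 6 m
8–11 s: |Δx| = |-6 − 0| = 6 m
11–15 s: |Δx| = |6 − -6| = 12 m
Total path = 26 m; average speed = 26/15 = 26/15 m/s.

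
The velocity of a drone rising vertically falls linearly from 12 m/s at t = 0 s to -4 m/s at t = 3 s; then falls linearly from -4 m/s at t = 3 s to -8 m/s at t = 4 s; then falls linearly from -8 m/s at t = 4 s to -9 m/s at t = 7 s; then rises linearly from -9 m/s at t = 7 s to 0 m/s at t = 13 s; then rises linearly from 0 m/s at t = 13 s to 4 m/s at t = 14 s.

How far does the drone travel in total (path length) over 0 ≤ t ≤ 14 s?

Total distance travelled is ∫|v| dt — sum the magnitudes of each area piece.
0–3 s: v = 0 at t = 2.25 s; triangle areas 13.5 + 1.5 = 15 m
3–4 s: |½(-4 + -8)(1)| = 6 m
4–7 s: |½(-8 + -9)(3)| = 25.5 m
7–13 s: |½(-9 + 0)(6)| = 27 m
13–14 s: |½(0 + 4)(1)| = 2 m
Total distance = 75.5 m

75.5 m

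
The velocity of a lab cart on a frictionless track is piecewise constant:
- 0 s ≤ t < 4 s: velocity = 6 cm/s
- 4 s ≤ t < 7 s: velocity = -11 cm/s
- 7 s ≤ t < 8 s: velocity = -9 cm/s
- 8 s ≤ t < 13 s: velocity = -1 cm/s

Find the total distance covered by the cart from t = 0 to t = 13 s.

Total distance travelled is ∫|v| dt — sum the magnitudes of each area piece.
0–4 s: |6| × 4 = 24 cm
4–7 s: |-11| × 3 = 33 cm
7–8 s: |-9| × 1 = 9 cm
8–13 s: |-1| × 5 = 5 cm
Total distance = 71 cm

71 cm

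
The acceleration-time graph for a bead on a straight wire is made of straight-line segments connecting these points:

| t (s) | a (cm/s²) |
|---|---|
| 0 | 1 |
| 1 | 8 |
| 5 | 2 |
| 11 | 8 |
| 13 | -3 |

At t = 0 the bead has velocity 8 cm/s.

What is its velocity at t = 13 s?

67.5 cm/s

Δv equals the area under the a-t graph; then v = v₀ + Δv.
0–1 s: ½(1 + 8)(1) = 4.5 cm/s
1–5 s: ½(8 + 2)(4) = 20 cm/s
5–11 s: ½(2 + 8)(6) = 30 cm/s
11–13 s: ½(8 + -3)(2) = 5 cm/s
Δv = 59.5 cm/s, so v(13) = 8 + (59.5) = 67.5 cm/s.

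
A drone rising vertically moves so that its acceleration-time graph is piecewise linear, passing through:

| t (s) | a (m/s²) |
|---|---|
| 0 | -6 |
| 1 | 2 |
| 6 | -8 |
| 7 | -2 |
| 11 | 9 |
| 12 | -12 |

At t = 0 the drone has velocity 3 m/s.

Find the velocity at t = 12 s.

-6.5 m/s

Δv equals the area under the a-t graph; then v = v₀ + Δv.
0–1 s: ½(-6 + 2)(1) = -2 m/s
1–6 s: ½(2 + -8)(5) = -15 m/s
6–7 s: ½(-8 + -2)(1) = -5 m/s
7–11 s: ½(-2 + 9)(4) = 14 m/s
11–12 s: ½(9 + -12)(1) = -1.5 m/s
Δv = -9.5 m/s, so v(12) = 3 + (-9.5) = -6.5 m/s.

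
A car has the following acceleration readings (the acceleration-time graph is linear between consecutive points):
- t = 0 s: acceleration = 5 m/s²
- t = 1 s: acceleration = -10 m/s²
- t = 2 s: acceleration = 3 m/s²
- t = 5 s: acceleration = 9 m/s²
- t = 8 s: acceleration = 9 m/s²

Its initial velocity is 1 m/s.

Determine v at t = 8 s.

40 m/s

Δv equals the area under the a-t graph; then v = v₀ + Δv.
0–1 s: ½(5 + -10)(1) = -2.5 m/s
1–2 s: ½(-10 + 3)(1) = -3.5 m/s
2–5 s: ½(3 + 9)(3) = 18 m/s
5–8 s: 9 × 3 = 27 m/s
Δv = 39 m/s, so v(8) = 1 + (39) = 40 m/s.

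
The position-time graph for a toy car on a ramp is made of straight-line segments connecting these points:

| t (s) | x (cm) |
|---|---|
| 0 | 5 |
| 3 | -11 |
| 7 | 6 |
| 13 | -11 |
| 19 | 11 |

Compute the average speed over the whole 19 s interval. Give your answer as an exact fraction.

Average speed = (total path length)/(elapsed time); on a piecewise-linear x-t graph the path length is Σ|Δx|.
0–3 s: |Δx| = |-11 − 5| = 16 cm
3–7 s: |Δx| = |6 − -11| = 17 cm
7–13 s: |Δx| = |-11 − 6| = 17 cm
13–19 s: |Δx| = |11 − -11| = 22 cm
Total path = 72 cm; average speed = 72/19 = 72/19 cm/s.

72/19 cm/s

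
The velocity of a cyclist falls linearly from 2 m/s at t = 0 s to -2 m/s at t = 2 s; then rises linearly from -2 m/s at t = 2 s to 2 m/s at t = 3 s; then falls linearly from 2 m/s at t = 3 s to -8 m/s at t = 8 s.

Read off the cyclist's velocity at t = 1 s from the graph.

0 m/s

On 0–2 s the graph is linear from 2 to -2 m/s: v(1) = 2 + (-2 − 2)·(1 − 0)/(2 − 0) = 0 m/s.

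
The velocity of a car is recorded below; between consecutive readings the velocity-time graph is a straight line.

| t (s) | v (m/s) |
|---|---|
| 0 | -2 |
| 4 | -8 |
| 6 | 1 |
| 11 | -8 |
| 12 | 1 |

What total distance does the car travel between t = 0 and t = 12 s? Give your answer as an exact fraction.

Total distance travelled is ∫|v| dt — sum the magnitudes of each area piece.
0–4 s: |½(-2 + -8)(4)| = 20 m
4–6 s: v = 0 at t = 52/9 s; triangle areas 64/9 + 1/9 = 65/9 m
6–11 s: v = 0 at t = 59/9 s; triangle areas 5/18 + 160/9 = 325/18 m
11–12 s: v = 0 at t = 107/9 s; triangle areas 32/9 + 1/18 = 65/18 m
Total distance = 440/9 m

440/9 m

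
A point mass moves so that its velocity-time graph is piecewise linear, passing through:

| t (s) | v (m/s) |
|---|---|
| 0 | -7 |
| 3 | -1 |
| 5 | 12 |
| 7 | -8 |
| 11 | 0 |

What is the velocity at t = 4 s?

On 3–5 s the graph is linear from -1 to 12 m/s: v(4) = -1 + (12 − -1)·(4 − 3)/(5 − 3) = 5.5 m/s.

5.5 m/s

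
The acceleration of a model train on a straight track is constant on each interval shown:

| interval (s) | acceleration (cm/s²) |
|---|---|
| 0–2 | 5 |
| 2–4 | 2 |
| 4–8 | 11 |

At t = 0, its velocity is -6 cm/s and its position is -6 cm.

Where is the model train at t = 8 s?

On each constant-a segment, Δv = aΔt and Δx = v₀Δt + ½aΔt²; chain segment to segment.
0–2 s: v starts -6 cm/s; Δx = -6·2 + ½·5·2² = -2 cm; v ends 4 cm/s.
2–4 s: v starts 4 cm/s; Δx = 4·2 + ½·2·2² = 12 cm; v ends 8 cm/s.
4–8 s: v starts 8 cm/s; Δx = 8·4 + ½·11·4² = 120 cm; v ends 52 cm/s.
x(8) = -6 + Σ Δx = 124 cm.

124 cm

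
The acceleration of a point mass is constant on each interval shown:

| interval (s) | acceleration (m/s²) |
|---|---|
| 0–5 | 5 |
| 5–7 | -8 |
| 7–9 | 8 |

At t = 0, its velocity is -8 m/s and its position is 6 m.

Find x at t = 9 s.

On each constant-a segment, Δv = aΔt and Δx = v₀Δt + ½aΔt²; chain segment to segment.
0–5 s: v starts -8 m/s; Δx = -8·5 + ½·5·5² = 22.5 m; v ends 17 m/s.
5–7 s: v starts 17 m/s; Δx = 17·2 + ½·-8·2² = 18 m; v ends 1 m/s.
7–9 s: v starts 1 m/s; Δx = 1·2 + ½·8·2² = 18 m; v ends 17 m/s.
x(9) = 6 + Σ Δx = 64.5 m.

64.5 m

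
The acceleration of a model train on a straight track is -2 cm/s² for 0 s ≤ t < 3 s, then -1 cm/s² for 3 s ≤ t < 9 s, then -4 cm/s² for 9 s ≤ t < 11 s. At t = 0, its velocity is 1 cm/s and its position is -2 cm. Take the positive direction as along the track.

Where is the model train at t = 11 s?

-86 cm

On each constant-a segment, Δv = aΔt and Δx = v₀Δt + ½aΔt²; chain segment to segment.
0–3 s: v starts 1 cm/s; Δx = 1·3 + ½·-2·3² = -6 cm; v ends -5 cm/s.
3–9 s: v starts -5 cm/s; Δx = -5·6 + ½·-1·6² = -48 cm; v ends -11 cm/s.
9–11 s: v starts -11 cm/s; Δx = -11·2 + ½·-4·2² = -30 cm; v ends -19 cm/s.
x(11) = -2 + Σ Δx = -86 cm.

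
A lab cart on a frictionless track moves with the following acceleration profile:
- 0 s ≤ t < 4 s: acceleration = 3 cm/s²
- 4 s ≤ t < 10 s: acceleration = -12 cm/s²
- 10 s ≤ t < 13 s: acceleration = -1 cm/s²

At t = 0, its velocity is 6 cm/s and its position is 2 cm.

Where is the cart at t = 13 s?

On each constant-a segment, Δv = aΔt and Δx = v₀Δt + ½aΔt²; chain segment to segment.
0–4 s: v starts 6 cm/s; Δx = 6·4 + ½·3·4² = 48 cm; v ends 18 cm/s.
4–10 s: v starts 18 cm/s; Δx = 18·6 + ½·-12·6² = -108 cm; v ends -54 cm/s.
10–13 s: v starts -54 cm/s; Δx = -54·3 + ½·-1·3² = -166.5 cm; v ends -57 cm/s.
x(13) = 2 + Σ Δx = -224.5 cm.

-224.5 cm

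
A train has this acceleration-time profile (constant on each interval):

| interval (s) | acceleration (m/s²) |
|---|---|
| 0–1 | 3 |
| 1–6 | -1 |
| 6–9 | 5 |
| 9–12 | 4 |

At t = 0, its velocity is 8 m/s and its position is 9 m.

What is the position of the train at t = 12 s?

182.5 m

On each constant-a segment, Δv = aΔt and Δx = v₀Δt + ½aΔt²; chain segment to segment.
0–1 s: v starts 8 m/s; Δx = 8·1 + ½·3·1² = 9.5 m; v ends 11 m/s.
1–6 s: v starts 11 m/s; Δx = 11·5 + ½·-1·5² = 42.5 m; v ends 6 m/s.
6–9 s: v starts 6 m/s; Δx = 6·3 + ½·5·3² = 40.5 m; v ends 21 m/s.
9–12 s: v starts 21 m/s; Δx = 21·3 + ½·4·3² = 81 m; v ends 33 m/s.
x(12) = 9 + Σ Δx = 182.5 m.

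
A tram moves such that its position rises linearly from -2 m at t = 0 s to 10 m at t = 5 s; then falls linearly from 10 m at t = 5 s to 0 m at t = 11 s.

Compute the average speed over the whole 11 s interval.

Average speed = (total path length)/(elapsed time); on a piecewise-linear x-t graph the path length is Σ|Δx|.
0–5 s: |Δx| = |10 − -2| = 12 m
5–11 s: |Δx| = |0 − 10| = 10 m
Total path = 22 m; average speed = 22/11 = 2 m/s.

2 m/s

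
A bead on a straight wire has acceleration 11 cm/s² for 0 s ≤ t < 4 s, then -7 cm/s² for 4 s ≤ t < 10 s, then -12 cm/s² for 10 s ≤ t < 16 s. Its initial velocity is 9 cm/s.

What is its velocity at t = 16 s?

Δv equals the area under the a-t graph; then v = v₀ + Δv.
0–4 s: 11 × 4 = 44 cm/s
4–10 s: -7 × 6 = -42 cm/s
10–16 s: -12 × 6 = -72 cm/s
Δv = -70 cm/s, so v(16) = 9 + (-70) = -61 cm/s.

-61 cm/s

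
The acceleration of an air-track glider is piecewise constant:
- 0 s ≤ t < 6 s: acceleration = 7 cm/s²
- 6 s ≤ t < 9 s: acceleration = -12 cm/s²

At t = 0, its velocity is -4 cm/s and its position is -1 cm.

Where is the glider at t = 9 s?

On each constant-a segment, Δv = aΔt and Δx = v₀Δt + ½aΔt²; chain segment to segment.
0–6 s: v starts -4 cm/s; Δx = -4·6 + ½·7·6² = 102 cm; v ends 38 cm/s.
6–9 s: v starts 38 cm/s; Δx = 38·3 + ½·-12·3² = 60 cm; v ends 2 cm/s.
x(9) = -1 + Σ Δx = 161 cm.

161 cm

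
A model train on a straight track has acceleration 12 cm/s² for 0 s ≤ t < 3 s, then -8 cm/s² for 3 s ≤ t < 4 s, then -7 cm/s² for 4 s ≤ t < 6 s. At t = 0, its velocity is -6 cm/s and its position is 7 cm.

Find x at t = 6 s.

On each constant-a segment, Δv = aΔt and Δx = v₀Δt + ½aΔt²; chain segment to segment.
0–3 s: v starts -6 cm/s; Δx = -6·3 + ½·12·3² = 36 cm; v ends 30 cm/s.
3–4 s: v starts 30 cm/s; Δx = 30·1 + ½·-8·1² = 26 cm; v ends 22 cm/s.
4–6 s: v starts 22 cm/s; Δx = 22·2 + ½·-7·2² = 30 cm; v ends 8 cm/s.
x(6) = 7 + Σ Δx = 99 cm.

99 cm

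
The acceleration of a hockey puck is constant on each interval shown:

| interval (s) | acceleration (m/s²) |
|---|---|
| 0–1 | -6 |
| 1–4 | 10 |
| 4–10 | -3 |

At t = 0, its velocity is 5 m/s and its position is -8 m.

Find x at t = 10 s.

156 m

On each constant-a segment, Δv = aΔt and Δx = v₀Δt + ½aΔt²; chain segment to segment.
0–1 s: v starts 5 m/s; Δx = 5·1 + ½·-6·1² = 2 m; v ends -1 m/s.
1–4 s: v starts -1 m/s; Δx = -1·3 + ½·10·3² = 42 m; v ends 29 m/s.
4–10 s: v starts 29 m/s; Δx = 29·6 + ½·-3·6² = 120 m; v ends 11 m/s.
x(10) = -8 + Σ Δx = 156 m.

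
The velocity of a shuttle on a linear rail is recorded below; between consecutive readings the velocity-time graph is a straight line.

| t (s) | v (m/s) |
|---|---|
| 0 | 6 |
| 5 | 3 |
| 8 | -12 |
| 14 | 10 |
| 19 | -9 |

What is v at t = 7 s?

On 5–8 s the graph is linear from 3 to -12 m/s: v(7) = 3 + (-12 − 3)·(7 − 5)/(8 − 5) = -7 m/s.

-7 m/s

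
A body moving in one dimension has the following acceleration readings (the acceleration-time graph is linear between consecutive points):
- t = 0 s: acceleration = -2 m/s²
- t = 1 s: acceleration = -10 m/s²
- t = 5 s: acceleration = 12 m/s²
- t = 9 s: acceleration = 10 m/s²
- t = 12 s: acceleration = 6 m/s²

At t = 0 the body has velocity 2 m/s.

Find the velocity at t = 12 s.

68 m/s

Δv equals the area under the a-t graph; then v = v₀ + Δv.
0–1 s: ½(-2 + -10)(1) = -6 m/s
1–5 s: ½(-10 + 12)(4) = 4 m/s
5–9 s: ½(12 + 10)(4) = 44 m/s
9–12 s: ½(10 + 6)(3) = 24 m/s
Δv = 66 m/s, so v(12) = 2 + (66) = 68 m/s.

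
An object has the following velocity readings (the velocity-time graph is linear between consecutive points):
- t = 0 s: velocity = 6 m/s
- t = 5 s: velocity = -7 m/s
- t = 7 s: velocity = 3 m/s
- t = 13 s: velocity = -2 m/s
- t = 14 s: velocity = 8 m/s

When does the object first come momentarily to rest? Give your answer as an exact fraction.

v changes sign on 0–5 s (from 6 to -7); the graph is linear there, so v = 0 at t = 0 + (-6)·(5 − 0)/(-7 − 6) = 30/13 s.

t = 30/13 s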